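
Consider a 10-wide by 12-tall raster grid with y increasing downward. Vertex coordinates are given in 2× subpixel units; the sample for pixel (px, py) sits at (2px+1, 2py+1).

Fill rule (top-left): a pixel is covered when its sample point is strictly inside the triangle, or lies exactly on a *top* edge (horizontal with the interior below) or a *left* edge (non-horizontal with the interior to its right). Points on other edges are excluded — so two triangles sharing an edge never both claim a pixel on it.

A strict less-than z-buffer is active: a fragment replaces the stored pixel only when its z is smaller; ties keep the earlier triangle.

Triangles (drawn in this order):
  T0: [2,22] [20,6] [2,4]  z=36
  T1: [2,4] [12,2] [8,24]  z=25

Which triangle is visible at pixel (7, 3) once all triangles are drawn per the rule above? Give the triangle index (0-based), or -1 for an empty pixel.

T0:
  2·area = 324  (B↔C swapped to make it positive)
  edge (2, 22)→(2, 4): d=(0,-18) top-left  bias=+0
  edge (2, 4)→(20, 6): d=(18,2) right/bottom  bias=-1
  edge (20, 6)→(2, 22): d=(-18,16) right/bottom  bias=-1
    (1,2)@(3, 5): e=[18,16,290] → █
    (2,2)@(5, 5): e=[54,12,258] → █
    (3,2)@(7, 5): e=[90,8,226] → █
    (4,2)@(9, 5): e=[126,4,194] → █
    (5,2)@(11, 5): e=[162,0,162] → ·  [on edge]
    (1,3)@(3, 7): e=[18,52,254] → █
    (5,3)@(11, 7): e=[162,36,126] → █
    (6,3)@(13, 7): e=[198,32,94] → █
    (7,3)@(15, 7): e=[234,28,62] → █
    (8,3)@(17, 7): e=[270,24,30] → █
    (9,3)@(19, 7): e=[306,20,-2] → ·
    (1,4)@(3, 9): e=[18,88,218] → █
  covered (40 px):
    · · · · · · · · · ·
    · · · · · · · · · ·
    · █ █ █ █ · · · · ·
    · █ █ █ █ █ █ █ █ ·
    · █ █ █ █ █ █ █ · ·
    · █ █ █ █ █ █ · · ·
    · █ █ █ █ █ · · · ·
    · █ █ █ █ · · · · ·
    · █ █ █ · · · · · ·
    · █ █ · · · · · · ·
    · █ · · · · · · · ·
    · · · · · · · · · ·
T1:
  2·area = 212
  edge (2, 4)→(12, 2): d=(10,-2) top-left  bias=+0
  edge (12, 2)→(8, 24): d=(-4,22) right/bottom  bias=-1
  edge (8, 24)→(2, 4): d=(-6,-20) top-left  bias=+0
    (8,0)@(17, 1): e=[0,-106,318] → ·  [on edge]
    (3,1)@(7, 3): e=[0,106,106] → █  [on edge]
    (4,1)@(9, 3): e=[4,62,146] → █
    (5,1)@(11, 3): e=[8,18,186] → █
    (6,1)@(13, 3): e=[12,-26,226] → ·
    (1,2)@(3, 5): e=[12,186,14] → █
    (2,2)@(5, 5): e=[16,142,54] → █
    (6,2)@(13, 5): e=[32,-34,214] → ·
    (1,3)@(3, 7): e=[32,178,2] → █
    (6,3)@(13, 7): e=[52,-42,202] → ·
    (1,4)@(3, 9): e=[52,170,-10] → ·
    (2,4)@(5, 9): e=[56,126,30] → █
  covered (27 px):
    · · · · · · · · · ·
    · · · █ █ █ · · · ·
    · █ █ █ █ █ · · · ·
    · █ █ █ █ █ · · · ·
    · · █ █ █ · · · · ·
    · · █ █ █ · · · · ·
    · · █ █ █ · · · · ·
    · · · █ █ · · · · ·
    · · · █ █ · · · · ·
    · · · █ · · · · · ·
    · · · · · · · · · ·
    · · · · · · · · · ·

Z-buffer (winner per pixel, '.' = empty):
  . . . . . . . . . .
  . . . 1 1 1 . . . .
  . 1 1 1 1 1 . . . .
  . 1 1 1 1 1 0 0 0 .
  . 0 1 1 1 0 0 0 . .
  . 0 1 1 1 0 0 . . .
  . 0 1 1 1 0 . . . .
  . 0 0 1 1 . . . . .
  . 0 0 1 1 . . . . .
  . 0 0 1 . . . . . .
  . 0 . . . . . . . .
  . . . . . . . . . .

Answer: 0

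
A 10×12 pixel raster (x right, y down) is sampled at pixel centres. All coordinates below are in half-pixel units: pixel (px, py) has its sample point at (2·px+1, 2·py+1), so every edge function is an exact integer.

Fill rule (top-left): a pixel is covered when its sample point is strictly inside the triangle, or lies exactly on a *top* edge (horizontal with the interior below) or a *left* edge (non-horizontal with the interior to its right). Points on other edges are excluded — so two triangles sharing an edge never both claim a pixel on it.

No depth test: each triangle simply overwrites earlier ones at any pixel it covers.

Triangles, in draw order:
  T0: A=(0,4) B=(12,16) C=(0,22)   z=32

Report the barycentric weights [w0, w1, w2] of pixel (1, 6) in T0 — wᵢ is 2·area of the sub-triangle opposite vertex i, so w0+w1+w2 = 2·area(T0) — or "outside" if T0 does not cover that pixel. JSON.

T0:
  2·area = 216
  edge (0, 4)→(12, 16): d=(12,12) right/bottom  bias=-1
  edge (12, 16)→(0, 22): d=(-12,6) right/bottom  bias=-1
  edge (0, 22)→(0, 4): d=(0,-18) top-left  bias=+0
    (0,2)@(1, 5): e=[0,198,18] → ·  [on edge]
    (0,3)@(1, 7): e=[24,174,18] → █
    (1,3)@(3, 7): e=[0,162,54] → ·  [on edge]
    (0,4)@(1, 9): e=[48,150,18] → █
    (1,4)@(3, 9): e=[24,138,54] → █
    (2,4)@(5, 9): e=[0,126,90] → ·  [on edge]
    (0,5)@(1, 11): e=[72,126,18] → █
    (2,5)@(5, 11): e=[24,102,90] → █
    (3,5)@(7, 11): e=[0,90,126] → ·  [on edge]
    (0,6)@(1, 13): e=[96,102,18] → █
    (3,6)@(7, 13): e=[24,66,126] → █
    (4,6)@(9, 13): e=[0,54,162] → ·  [on edge]
    (5,7)@(11, 15): e=[0,18,198] → ·  [on edge]
    (6,8)@(13, 17): e=[0,-18,234] → ·  [on edge]
    (7,9)@(15, 19): e=[0,-54,270] → ·  [on edge]
    (8,10)@(17, 21): e=[0,-90,306] → ·  [on edge]
    (9,11)@(19, 23): e=[0,-126,342] → ·  [on edge]
  covered (24 px):
    · · · · · · · · · ·
    · · · · · · · · · ·
    · · · · · · · · · ·
    █ · · · · · · · · ·
    █ █ · · · · · · · ·
    █ █ █ · · · · · · ·
    █ █ █ █ · · · · · ·
    █ █ █ █ █ · · · · ·
    █ █ █ █ █ · · · · ·
    █ █ █ · · · · · · ·
    █ · · · · · · · · ·
    · · · · · · · · · ·

Result: [90,54,72]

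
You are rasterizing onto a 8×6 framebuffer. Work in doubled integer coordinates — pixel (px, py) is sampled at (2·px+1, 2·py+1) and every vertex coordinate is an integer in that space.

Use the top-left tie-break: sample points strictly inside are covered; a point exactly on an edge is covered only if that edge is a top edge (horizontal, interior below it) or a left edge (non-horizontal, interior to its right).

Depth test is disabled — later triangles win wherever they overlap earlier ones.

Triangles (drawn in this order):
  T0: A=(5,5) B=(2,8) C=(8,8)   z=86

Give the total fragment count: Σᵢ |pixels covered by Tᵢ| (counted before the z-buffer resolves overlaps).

T0:
  2·area = 18  (B↔C swapped to make it positive)
  edge (5, 5)→(8, 8): d=(3,3) right/bottom  bias=-1
  edge (8, 8)→(2, 8): d=(-6,0) right/bottom  bias=-1
  edge (2, 8)→(5, 5): d=(3,-3) top-left  bias=+0
    (0,0)@(1, 1): e=[0,42,-24] → .  [on edge]
    (4,0)@(9, 1): e=[-24,42,0] → .  [on edge]
    (1,1)@(3, 3): e=[0,30,-12] → .  [on edge]
    (3,1)@(7, 3): e=[-12,30,0] → .  [on edge]
    (2,2)@(5, 5): e=[0,18,0] → .  [on edge]
    (1,3)@(3, 7): e=[12,6,0] → X  [on edge]
    (2,3)@(5, 7): e=[6,6,6] → X
    (3,3)@(7, 7): e=[0,6,12] → .  [on edge]
    (0,4)@(1, 9): e=[24,-6,0] → .  [on edge]
    (1,4)@(3, 9): e=[18,-6,6] → .
    (2,4)@(5, 9): e=[12,-6,12] → .
    (4,4)@(9, 9): e=[0,-6,24] → .  [on edge]
    (5,5)@(11, 11): e=[0,-18,36] → .  [on edge]
  covered (2 px):
    . . . . . . . .
    . . . . . . . .
    . . . . . . . .
    . X X . . . . .
    . . . . . . . .
    . . . . . . . .

Result: 2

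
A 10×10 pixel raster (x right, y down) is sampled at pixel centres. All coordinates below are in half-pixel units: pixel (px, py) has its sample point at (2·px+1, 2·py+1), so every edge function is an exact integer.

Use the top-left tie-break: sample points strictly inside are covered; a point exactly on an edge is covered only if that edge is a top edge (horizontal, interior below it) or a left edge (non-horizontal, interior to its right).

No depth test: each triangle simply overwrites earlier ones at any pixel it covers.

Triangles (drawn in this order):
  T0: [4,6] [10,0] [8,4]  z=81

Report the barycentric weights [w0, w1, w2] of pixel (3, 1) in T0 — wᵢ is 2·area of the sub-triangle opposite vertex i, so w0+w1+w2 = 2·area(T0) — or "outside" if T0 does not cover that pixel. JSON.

T0:
  2·area = 12
  edge (4, 6)→(10, 0): d=(6,-6) top-left  bias=+0
  edge (10, 0)→(8, 4): d=(-2,4) right/bottom  bias=-1
  edge (8, 4)→(4, 6): d=(-4,2) right/bottom  bias=-1
    (4,0)@(9, 1): e=[0,2,10] → █  [on edge]
    (5,0)@(11, 1): e=[12,-6,6] → ·
    (3,1)@(7, 3): e=[0,6,6] → █  [on edge]
    (4,1)@(9, 3): e=[12,-2,2] → ·
    (2,2)@(5, 5): e=[0,10,2] → █  [on edge]
    (3,2)@(7, 5): e=[12,2,-2] → ·
    (1,3)@(3, 7): e=[0,14,-2] → ·  [on edge]
    (2,3)@(5, 7): e=[12,6,-6] → ·
    (0,4)@(1, 9): e=[0,18,-6] → ·  [on edge]
  covered (3 px):
    · · · · █ · · · · ·
    · · · █ · · · · · ·
    · · █ · · · · · · ·
    · · · · · · · · · ·
    · · · · · · · · · ·
    · · · · · · · · · ·
    · · · · · · · · · ·
    · · · · · · · · · ·
    · · · · · · · · · ·
    · · · · · · · · · ·

Result: [6,6,0]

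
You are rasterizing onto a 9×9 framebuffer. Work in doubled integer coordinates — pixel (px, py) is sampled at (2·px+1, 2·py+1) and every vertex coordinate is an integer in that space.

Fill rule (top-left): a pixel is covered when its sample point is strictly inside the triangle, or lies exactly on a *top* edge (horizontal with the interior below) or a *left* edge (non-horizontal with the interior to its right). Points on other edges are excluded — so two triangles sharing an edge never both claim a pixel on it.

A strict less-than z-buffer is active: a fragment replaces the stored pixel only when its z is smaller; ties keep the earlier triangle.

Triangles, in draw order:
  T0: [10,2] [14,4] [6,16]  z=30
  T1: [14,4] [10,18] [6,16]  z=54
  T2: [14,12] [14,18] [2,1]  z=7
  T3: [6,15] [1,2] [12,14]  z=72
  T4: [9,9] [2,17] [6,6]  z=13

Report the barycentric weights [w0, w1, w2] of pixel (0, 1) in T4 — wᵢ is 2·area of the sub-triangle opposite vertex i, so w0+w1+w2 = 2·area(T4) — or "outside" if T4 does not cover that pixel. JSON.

T0:
  2·area = 64
  edge (10, 2)→(14, 4): d=(4,2) right/bottom  bias=-1
  edge (14, 4)→(6, 16): d=(-8,12) right/bottom  bias=-1
  edge (6, 16)→(10, 2): d=(4,-14) top-left  bias=+0
    (5,1)@(11, 3): e=[2,44,18] → X
    (6,1)@(13, 3): e=[-2,20,46] → .
    (5,2)@(11, 5): e=[10,28,26] → X
    (6,2)@(13, 5): e=[6,4,54] → X
    (7,2)@(15, 5): e=[2,-20,82] → .
    (4,3)@(9, 7): e=[22,36,6] → X
    (6,3)@(13, 7): e=[14,-12,62] → .
    (4,4)@(9, 9): e=[30,20,14] → X
    (5,4)@(11, 9): e=[26,-4,42] → .
    (4,5)@(9, 11): e=[38,4,22] → X
    (5,5)@(11, 11): e=[34,-20,50] → .
    (3,6)@(7, 13): e=[50,12,2] → X
  covered (8 px):
    . . . . . . . . .
    . . . . . X . . .
    . . . . . X X . .
    . . . . X X . . .
    . . . . X . . . .
    . . . . X . . . .
    . . . X . . . . .
    . . . . . . . . .
    . . . . . . . . .
T1:
  2·area = 64
  edge (14, 4)→(10, 18): d=(-4,14) right/bottom  bias=-1
  edge (10, 18)→(6, 16): d=(-4,-2) top-left  bias=+0
  edge (6, 16)→(14, 4): d=(8,-12) top-left  bias=+0
    (6,3)@(13, 7): e=[2,50,12] → X
    (7,3)@(15, 7): e=[-26,54,36] → .
    (5,4)@(11, 9): e=[22,38,4] → X
    (6,4)@(13, 9): e=[-6,42,28] → .
    (5,5)@(11, 11): e=[14,30,20] → X
    (6,5)@(13, 11): e=[-14,34,44] → .
    (4,6)@(9, 13): e=[34,18,12] → X
    (6,6)@(13, 13): e=[-22,26,60] → .
    (3,7)@(7, 15): e=[54,6,4] → X
    (5,7)@(11, 15): e=[-2,14,52] → .
    (3,8)@(7, 17): e=[46,-2,20] → .
    (4,8)@(9, 17): e=[18,2,44] → X
  covered (8 px):
    . . . . . . . . .
    . . . . . . . . .
    . . . . . . . . .
    . . . . . . X . .
    . . . . . X . . .
    . . . . . X . . .
    . . . . X X . . .
    . . . X X . . . .
    . . . . X . . . .
T2:
  2·area = 72
  edge (14, 12)→(14, 18): d=(0,6) right/bottom  bias=-1
  edge (14, 18)→(2, 1): d=(-12,-17) top-left  bias=+0
  edge (2, 1)→(14, 12): d=(12,11) right/bottom  bias=-1
    (2,2)@(5, 5): e=[54,3,15] → X
    (3,2)@(7, 5): e=[42,37,-7] → .
    (2,3)@(5, 7): e=[54,-21,39] → .
    (3,3)@(7, 7): e=[42,13,17] → X
    (4,3)@(9, 7): e=[30,47,-5] → .
    (3,4)@(7, 9): e=[42,-11,41] → .
    (4,4)@(9, 9): e=[30,23,19] → X
    (5,4)@(11, 9): e=[18,57,-3] → .
    (4,5)@(9, 11): e=[30,-1,43] → .
    (5,5)@(11, 11): e=[18,33,21] → X
    (6,5)@(13, 11): e=[6,67,-1] → .
    (5,6)@(11, 13): e=[18,9,45] → X
  covered (7 px):
    . . . . . . . . .
    . . . . . . . . .
    . . X . . . . . .
    . . . X . . . . .
    . . . . X . . . .
    . . . . . X . . .
    . . . . . X X . .
    . . . . . . X . .
    . . . . . . . . .
T3:
  2·area = 83
  edge (6, 15)→(1, 2): d=(-5,-13) top-left  bias=+0
  edge (1, 2)→(12, 14): d=(11,12) right/bottom  bias=-1
  edge (12, 14)→(6, 15): d=(-6,1) right/bottom  bias=-1
    (1,2)@(3, 5): e=[11,9,63] → X
    (2,2)@(5, 5): e=[37,-15,61] → .
    (1,3)@(3, 7): e=[1,31,51] → X
    (2,3)@(5, 7): e=[27,7,49] → X
    (3,3)@(7, 7): e=[53,-17,47] → .
    (1,4)@(3, 9): e=[-9,53,39] → .
    (2,4)@(5, 9): e=[17,29,37] → X
    (3,4)@(7, 9): e=[43,5,35] → X
    (4,4)@(9, 9): e=[69,-19,33] → .
    (2,5)@(5, 11): e=[7,51,25] → X
    (4,5)@(9, 11): e=[59,3,21] → X
    (5,5)@(11, 11): e=[85,-21,19] → .
  covered (11 px):
    . . . . . . . . .
    . . . . . . . . .
    . X . . . . . . .
    . X X . . . . . .
    . . X X . . . . .
    . . X X X . . . .
    . . . X X X . . .
    . . . . . . . . .
    . . . . . . . . .
T4:
  2·area = 45
  edge (9, 9)→(2, 17): d=(-7,8) right/bottom  bias=-1
  edge (2, 17)→(6, 6): d=(4,-11) top-left  bias=+0
  edge (6, 6)→(9, 9): d=(3,3) right/bottom  bias=-1
    (0,0)@(1, 1): e=[120,-75,0] → .  [on edge]
    (1,1)@(3, 3): e=[90,-45,0] → .  [on edge]
    (2,2)@(5, 5): e=[60,-15,0] → .  [on edge]
    (3,3)@(7, 7): e=[30,15,0] → .  [on edge]
    (2,4)@(5, 9): e=[32,1,12] → X
    (3,4)@(7, 9): e=[16,23,6] → X
    (4,4)@(9, 9): e=[0,45,0] → .  [on edge]
    (2,5)@(5, 11): e=[18,9,18] → X
    (4,5)@(9, 11): e=[-14,53,6] → .
    (5,5)@(11, 11): e=[-30,75,0] → .  [on edge]
    (2,6)@(5, 13): e=[4,17,24] → X
    (3,6)@(7, 13): e=[-12,39,18] → .
    (6,6)@(13, 13): e=[-60,105,0] → .  [on edge]
    (7,7)@(15, 15): e=[-90,135,0] → .  [on edge]
    (8,8)@(17, 17): e=[-120,165,0] → .  [on edge]
  covered (6 px):
    . . . . . . . . .
    . . . . . . . . .
    . . . . . . . . .
    . . . . . . . . .
    . . X X . . . . .
    . . X X . . . . .
    . . X . . . . . .
    . X . . . . . . .
    . . . . . . . . .

Result: "outside"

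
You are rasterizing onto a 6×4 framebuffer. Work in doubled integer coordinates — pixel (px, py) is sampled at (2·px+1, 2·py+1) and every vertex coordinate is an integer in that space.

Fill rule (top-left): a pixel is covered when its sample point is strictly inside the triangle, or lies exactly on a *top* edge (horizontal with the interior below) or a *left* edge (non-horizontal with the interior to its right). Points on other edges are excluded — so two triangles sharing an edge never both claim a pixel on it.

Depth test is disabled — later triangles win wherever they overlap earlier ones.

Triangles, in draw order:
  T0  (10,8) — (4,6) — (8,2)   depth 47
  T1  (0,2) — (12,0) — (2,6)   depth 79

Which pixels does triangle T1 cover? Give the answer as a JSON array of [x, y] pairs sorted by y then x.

T0:
  2·area = 32
  edge (10, 8)→(4, 6): d=(-6,-2) top-left  bias=+0
  edge (4, 6)→(8, 2): d=(4,-4) top-left  bias=+0
  edge (8, 2)→(10, 8): d=(2,6) right/bottom  bias=-1
    (4,0)@(9, 1): e=[40,0,-8] → .  [on edge]
    (3,1)@(7, 3): e=[24,0,8] → X  [on edge]
    (4,1)@(9, 3): e=[28,8,-4] → .
    (0,2)@(1, 5): e=[0,-16,48] → .  [on edge]
    (2,2)@(5, 5): e=[8,0,24] → X  [on edge]
    (4,2)@(9, 5): e=[16,16,0] → .  [on edge]
    (1,3)@(3, 7): e=[-8,0,40] → .  [on edge]
    (2,3)@(5, 7): e=[-4,8,28] → .
    (3,3)@(7, 7): e=[0,16,16] → X  [on edge]
    (4,3)@(9, 7): e=[4,24,4] → X
    (5,3)@(11, 7): e=[8,32,-8] → .
  covered (5 px):
    . . . . . .
    . . . X . .
    . . X X . .
    . . . X X .
T1:
  2·area = 52
  edge (0, 2)→(12, 0): d=(12,-2) top-left  bias=+0
  edge (12, 0)→(2, 6): d=(-10,6) right/bottom  bias=-1
  edge (2, 6)→(0, 2): d=(-2,-4) top-left  bias=+0
    (3,0)@(7, 1): e=[2,20,30] → X
    (4,0)@(9, 1): e=[6,8,38] → X
    (5,0)@(11, 1): e=[10,-4,46] → .
    (0,1)@(1, 3): e=[14,36,2] → X
    (1,1)@(3, 3): e=[18,24,10] → X
    (2,1)@(5, 3): e=[22,12,18] → X
    (3,1)@(7, 3): e=[26,0,26] → .  [on edge]
    (4,1)@(9, 3): e=[30,-12,34] → .
    (0,2)@(1, 5): e=[38,16,-2] → .
    (1,2)@(3, 5): e=[42,4,6] → X
    (2,2)@(5, 5): e=[46,-8,14] → .
    (1,3)@(3, 7): e=[66,-16,2] → .
  covered (6 px):
    . . . X X .
    X X X . . .
    . X . . . .
    . . . . . .

Answer: [[3,0],[4,0],[0,1],[1,1],[2,1],[1,2]]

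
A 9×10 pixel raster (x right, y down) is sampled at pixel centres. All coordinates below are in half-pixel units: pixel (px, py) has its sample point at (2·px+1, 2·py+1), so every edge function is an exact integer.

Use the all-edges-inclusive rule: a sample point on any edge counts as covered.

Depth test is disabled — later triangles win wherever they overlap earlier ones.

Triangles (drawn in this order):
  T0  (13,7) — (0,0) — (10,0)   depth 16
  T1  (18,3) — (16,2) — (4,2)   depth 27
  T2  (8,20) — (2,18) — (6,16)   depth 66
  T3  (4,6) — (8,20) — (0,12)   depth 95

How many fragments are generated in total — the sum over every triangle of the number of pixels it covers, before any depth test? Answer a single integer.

T0:
  2·area = 70
  edge (13, 7)→(0, 0): d=(-13,-7) inclusive
  edge (0, 0)→(10, 0): d=(10,0) inclusive
  edge (10, 0)→(13, 7): d=(3,7) inclusive
    (1,0)@(3, 1): e=[8,10,52] → #
    (2,0)@(5, 1): e=[22,10,38] → #
    (3,0)@(7, 1): e=[36,10,24] → #
    (4,0)@(9, 1): e=[50,10,10] → #
    (5,0)@(11, 1): e=[64,10,-4] → ·
    (1,1)@(3, 3): e=[-18,30,58] → ·
    (2,1)@(5, 3): e=[-4,30,44] → ·
    (3,1)@(7, 3): e=[10,30,30] → #
    (5,1)@(11, 3): e=[38,30,2] → #
    (6,1)@(13, 3): e=[52,30,-12] → ·
    (3,2)@(7, 5): e=[-16,50,36] → ·
    (4,2)@(9, 5): e=[-2,50,22] → ·
    (6,3)@(13, 7): e=[0,70,0] → #  [on edge]
  covered (9 px):
    · # # # # · · · ·
    · · · # # # · · ·
    · · · · · # · · ·
    · · · · · · # · ·
    · · · · · · · · ·
    · · · · · · · · ·
    · · · · · · · · ·
    · · · · · · · · ·
    · · · · · · · · ·
    · · · · · · · · ·
T1:
  2·area = 12  (B↔C swapped to make it positive)
  edge (18, 3)→(4, 2): d=(-14,-1) inclusive
  edge (4, 2)→(16, 2): d=(12,0) inclusive
  edge (16, 2)→(18, 3): d=(2,1) inclusive
  covered (0 px):
    · · · · · · · · ·
    · · · · · · · · ·
    · · · · · · · · ·
    · · · · · · · · ·
    · · · · · · · · ·
    · · · · · · · · ·
    · · · · · · · · ·
    · · · · · · · · ·
    · · · · · · · · ·
    · · · · · · · · ·
T2:
  2·area = 20
  edge (8, 20)→(2, 18): d=(-6,-2) inclusive
  edge (2, 18)→(6, 16): d=(4,-2) inclusive
  edge (6, 16)→(8, 20): d=(2,4) inclusive
    (2,8)@(5, 17): e=[12,2,6] → #
    (3,8)@(7, 17): e=[16,6,-2] → ·
    (2,9)@(5, 19): e=[0,10,10] → #  [on edge]
    (3,9)@(7, 19): e=[4,14,2] → #
    (4,9)@(9, 19): e=[8,18,-6] → ·
  covered (3 px):
    · · · · · · · · ·
    · · · · · · · · ·
    · · · · · · · · ·
    · · · · · · · · ·
    · · · · · · · · ·
    · · · · · · · · ·
    · · · · · · · · ·
    · · · · · · · · ·
    · · # · · · · · ·
    · · # # · · · · ·
T3:
  2·area = 80
  edge (4, 6)→(8, 20): d=(4,14) inclusive
  edge (8, 20)→(0, 12): d=(-8,-8) inclusive
  edge (0, 12)→(4, 6): d=(4,-6) inclusive
    (1,4)@(3, 9): e=[26,48,6] → #
    (2,4)@(5, 9): e=[-2,64,18] → ·
    (0,5)@(1, 11): e=[62,16,2] → #
    (2,5)@(5, 11): e=[6,48,26] → #
    (3,5)@(7, 11): e=[-22,64,38] → ·
    (0,6)@(1, 13): e=[70,0,10] → #  [on edge]
    (3,6)@(7, 13): e=[-14,48,46] → ·
    (0,7)@(1, 15): e=[78,-16,18] → ·
    (1,7)@(3, 15): e=[50,0,30] → #  [on edge]
    (3,7)@(7, 15): e=[-6,32,54] → ·
    (1,8)@(3, 17): e=[58,-16,38] → ·
    (2,8)@(5, 17): e=[30,0,50] → #  [on edge]
    (3,9)@(7, 19): e=[10,0,70] → #  [on edge]
  covered (12 px):
    · · · · · · · · ·
    · · · · · · · · ·
    · · · · · · · · ·
    · · · · · · · · ·
    · # · · · · · · ·
    # # # · · · · · ·
    # # # · · · · · ·
    · # # · · · · · ·
    · · # # · · · · ·
    · · · # · · · · ·

Result: 24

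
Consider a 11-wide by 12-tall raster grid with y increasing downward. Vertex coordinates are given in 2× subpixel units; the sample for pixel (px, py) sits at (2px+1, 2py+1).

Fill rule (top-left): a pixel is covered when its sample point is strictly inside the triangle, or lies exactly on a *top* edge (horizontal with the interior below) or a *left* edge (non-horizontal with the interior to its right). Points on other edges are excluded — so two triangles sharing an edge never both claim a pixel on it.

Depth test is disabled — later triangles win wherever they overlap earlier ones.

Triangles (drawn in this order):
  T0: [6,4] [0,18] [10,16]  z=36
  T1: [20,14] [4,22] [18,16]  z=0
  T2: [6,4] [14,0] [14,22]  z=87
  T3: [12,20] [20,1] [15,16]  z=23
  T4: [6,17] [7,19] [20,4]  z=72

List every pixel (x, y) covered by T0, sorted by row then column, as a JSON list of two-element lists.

T0:
  2·area = 128  (B↔C swapped to make it positive)
  edge (6, 4)→(10, 16): d=(4,12) right/bottom  bias=-1
  edge (10, 16)→(0, 18): d=(-10,2) right/bottom  bias=-1
  edge (0, 18)→(6, 4): d=(6,-14) top-left  bias=+0
    (2,0)@(5, 1): e=[0,160,-32] → .  [on edge]
    (2,3)@(5, 7): e=[24,100,4] → X
    (3,3)@(7, 7): e=[0,96,32] → .  [on edge]
    (2,4)@(5, 9): e=[32,80,16] → X
    (3,4)@(7, 9): e=[8,76,44] → X
    (4,4)@(9, 9): e=[-16,72,72] → .
    (1,5)@(3, 11): e=[64,64,0] → X  [on edge]
    (4,5)@(9, 11): e=[-8,52,84] → .
    (1,6)@(3, 13): e=[72,44,12] → X
    (4,6)@(9, 13): e=[0,32,96] → .  [on edge]
    (1,7)@(3, 15): e=[80,24,24] → X
    (4,7)@(9, 15): e=[8,12,108] → X
    (7,7)@(15, 15): e=[-64,0,192] → .  [on edge]
    (2,8)@(5, 17): e=[64,0,64] → .  [on edge]
    (5,9)@(11, 19): e=[0,-32,160] → .  [on edge]
  covered (15 px):
    . . . . . . . . . . .
    . . . . . . . . . . .
    . . . . . . . . . . .
    . . X . . . . . . . .
    . . X X . . . . . . .
    . X X X . . . . . . .
    . X X X . . . . . . .
    . X X X X . . . . . .
    X X . . . . . . . . .
    . . . . . . . . . . .
    . . . . . . . . . . .
    . . . . . . . . . . .
T1:
  2·area = 16  (B↔C swapped to make it positive)
  edge (20, 14)→(18, 16): d=(-2,2) right/bottom  bias=-1
  edge (18, 16)→(4, 22): d=(-14,6) right/bottom  bias=-1
  edge (4, 22)→(20, 14): d=(16,-8) top-left  bias=+0
    (10,6)@(21, 13): e=[0,24,-8] → .  [on edge]
    (9,7)@(19, 15): e=[0,8,8] → .  [on edge]
    (7,8)@(15, 17): e=[4,4,8] → X
    (8,8)@(17, 17): e=[0,-8,24] → .  [on edge]
    (5,9)@(11, 19): e=[8,0,8] → .  [on edge]
    (7,9)@(15, 19): e=[0,-24,40] → .  [on edge]
    (6,10)@(13, 21): e=[0,-40,56] → .  [on edge]
    (5,11)@(11, 23): e=[0,-56,72] → .  [on edge]
  covered (1 px):
    . . . . . . . . . . .
    . . . . . . . . . . .
    . . . . . . . . . . .
    . . . . . . . . . . .
    . . . . . . . . . . .
    . . . . . . . . . . .
    . . . . . . . . . . .
    . . . . . . . . . . .
    . . . . . . . X . . .
    . . . . . . . . . . .
    . . . . . . . . . . .
    . . . . . . . . . . .
T2:
  2·area = 176
  edge (6, 4)→(14, 0): d=(8,-4) top-left  bias=+0
  edge (14, 0)→(14, 22): d=(0,22) right/bottom  bias=-1
  edge (14, 22)→(6, 4): d=(-8,-18) top-left  bias=+0
    (6,0)@(13, 1): e=[4,22,150] → X
    (7,0)@(15, 1): e=[12,-22,186] → .
    (4,1)@(9, 3): e=[4,110,62] → X
    (5,1)@(11, 3): e=[12,66,98] → X
    (7,1)@(15, 3): e=[28,-22,170] → .
    (3,2)@(7, 5): e=[12,154,10] → X
    (7,2)@(15, 5): e=[44,-22,154] → .
    (3,3)@(7, 7): e=[28,154,-6] → .
    (4,3)@(9, 7): e=[36,110,30] → X
    (7,3)@(15, 7): e=[60,-22,138] → .
    (4,4)@(9, 9): e=[52,110,14] → X
    (7,4)@(15, 9): e=[76,-22,122] → .
  covered (22 px):
    . . . . . . X . . . .
    . . . . X X X . . . .
    . . . X X X X . . . .
    . . . . X X X . . . .
    . . . . X X X . . . .
    . . . . . X X . . . .
    . . . . . X X . . . .
    . . . . . X X . . . .
    . . . . . . X . . . .
    . . . . . . X . . . .
    . . . . . . . . . . .
    . . . . . . . . . . .
T3:
  2·area = 25
  edge (12, 20)→(20, 1): d=(8,-19) top-left  bias=+0
  edge (20, 1)→(15, 16): d=(-5,15) right/bottom  bias=-1
  edge (15, 16)→(12, 20): d=(-3,4) right/bottom  bias=-1
    (8,4)@(17, 9): e=[7,5,13] → X
    (9,4)@(19, 9): e=[45,-25,5] → .
    (8,5)@(17, 11): e=[23,-5,7] → .
    (7,6)@(15, 13): e=[1,15,9] → X
    (8,6)@(17, 13): e=[39,-15,1] → .
    (7,7)@(15, 15): e=[17,5,3] → X
    (8,7)@(17, 15): e=[55,-25,-5] → .
    (7,8)@(15, 17): e=[33,-5,-3] → .
  covered (3 px):
    . . . . . . . . . . .
    . . . . . . . . . . .
    . . . . . . . . . . .
    . . . . . . . . . . .
    . . . . . . . . X . .
    . . . . . . . . . . .
    . . . . . . . X . . .
    . . . . . . . X . . .
    . . . . . . . . . . .
    . . . . . . . . . . .
    . . . . . . . . . . .
    . . . . . . . . . . .
T4:
  2·area = 41  (B↔C swapped to make it positive)
  edge (6, 17)→(20, 4): d=(14,-13) top-left  bias=+0
  edge (20, 4)→(7, 19): d=(-13,15) right/bottom  bias=-1
  edge (7, 19)→(6, 17): d=(-1,-2) top-left  bias=+0
    (9,2)@(19, 5): e=[1,2,38] → X
    (10,2)@(21, 5): e=[27,-28,42] → .
    (0,3)@(1, 7): e=[-205,246,0] → .  [on edge]
    (8,3)@(17, 7): e=[3,6,32] → X
    (9,3)@(19, 7): e=[29,-24,36] → .
    (7,4)@(15, 9): e=[5,10,26] → X
    (8,4)@(17, 9): e=[31,-20,30] → .
    (1,5)@(3, 11): e=[-123,164,0] → .  [on edge]
    (6,5)@(13, 11): e=[7,14,20] → X
    (7,5)@(15, 11): e=[33,-16,24] → .
    (5,6)@(11, 13): e=[9,18,14] → X
    (6,6)@(13, 13): e=[35,-12,18] → .
    (2,7)@(5, 15): e=[-41,82,0] → .  [on edge]
    (3,9)@(7, 19): e=[41,0,0] → .  [on edge]
    (4,11)@(9, 23): e=[123,-82,0] → .  [on edge]
  covered (7 px):
    . . . . . . . . . . .
    . . . . . . . . . . .
    . . . . . . . . . X .
    . . . . . . . . X . .
    . . . . . . . X . . .
    . . . . . . X . . . .
    . . . . . X . . . . .
    . . . . X . . . . . .
    . . . X . . . . . . .
    . . . . . . . . . . .
    . . . . . . . . . . .
    . . . . . . . . . . .

Final: [[2,3],[2,4],[3,4],[1,5],[2,5],[3,5],[1,6],[2,6],[3,6],[1,7],[2,7],[3,7],[4,7],[0,8],[1,8]]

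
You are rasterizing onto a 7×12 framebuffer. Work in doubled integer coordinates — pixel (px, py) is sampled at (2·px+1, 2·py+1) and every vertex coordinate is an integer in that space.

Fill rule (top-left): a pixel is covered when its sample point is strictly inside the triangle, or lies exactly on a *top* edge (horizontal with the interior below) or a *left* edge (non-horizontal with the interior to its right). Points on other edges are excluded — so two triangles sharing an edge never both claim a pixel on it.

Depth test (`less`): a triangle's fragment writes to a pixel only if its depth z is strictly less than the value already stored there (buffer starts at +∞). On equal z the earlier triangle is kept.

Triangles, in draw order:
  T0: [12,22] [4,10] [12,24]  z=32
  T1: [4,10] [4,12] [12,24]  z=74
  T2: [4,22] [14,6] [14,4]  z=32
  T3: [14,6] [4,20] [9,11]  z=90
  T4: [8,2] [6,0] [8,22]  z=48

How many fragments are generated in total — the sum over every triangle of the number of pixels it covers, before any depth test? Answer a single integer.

T0:
  2·area = 16  (B↔C swapped to make it positive)
  edge (12, 22)→(12, 24): d=(0,2) right/bottom  bias=-1
  edge (12, 24)→(4, 10): d=(-8,-14) top-left  bias=+0
  edge (4, 10)→(12, 22): d=(8,12) right/bottom  bias=-1
    (3,7)@(7, 15): e=[10,2,4] → █
    (4,7)@(9, 15): e=[6,30,-20] → ·
    (3,8)@(7, 17): e=[10,-14,20] → ·
    (5,10)@(11, 21): e=[2,10,4] → █
    (6,10)@(13, 21): e=[-2,38,-20] → ·
    (5,11)@(11, 23): e=[2,-6,20] → ·
  covered (2 px):
    · · · · · · ·
    · · · · · · ·
    · · · · · · ·
    · · · · · · ·
    · · · · · · ·
    · · · · · · ·
    · · · · · · ·
    · · · █ · · ·
    · · · · · · ·
    · · · · · · ·
    · · · · · █ ·
    · · · · · · ·
T1:
  2·area = 16  (B↔C swapped to make it positive)
  edge (4, 10)→(12, 24): d=(8,14) right/bottom  bias=-1
  edge (12, 24)→(4, 12): d=(-8,-12) top-left  bias=+0
  edge (4, 12)→(4, 10): d=(0,-2) top-left  bias=+0
    (2,6)@(5, 13): e=[10,4,2] → █
    (3,6)@(7, 13): e=[-18,28,6] → ·
    (2,7)@(5, 15): e=[26,-12,2] → ·
    (4,9)@(9, 19): e=[2,4,10] → █
    (5,9)@(11, 19): e=[-26,28,14] → ·
    (4,10)@(9, 21): e=[18,-12,10] → ·
  covered (2 px):
    · · · · · · ·
    · · · · · · ·
    · · · · · · ·
    · · · · · · ·
    · · · · · · ·
    · · · · · · ·
    · · █ · · · ·
    · · · · · · ·
    · · · · · · ·
    · · · · █ · ·
    · · · · · · ·
    · · · · · · ·
T2:
  2·area = 20  (B↔C swapped to make it positive)
  edge (4, 22)→(14, 4): d=(10,-18) top-left  bias=+0
  edge (14, 4)→(14, 6): d=(0,2) right/bottom  bias=-1
  edge (14, 6)→(4, 22): d=(-10,16) right/bottom  bias=-1
    (6,3)@(13, 7): e=[12,2,6] → █
    (6,4)@(13, 9): e=[32,2,-14] → ·
    (4,6)@(9, 13): e=[0,10,10] → █  [on edge]
    (5,6)@(11, 13): e=[36,6,-22] → ·
    (4,7)@(9, 15): e=[20,10,-10] → ·
    (3,8)@(7, 17): e=[4,14,2] → █
    (4,8)@(9, 17): e=[40,10,-30] → ·
    (3,9)@(7, 19): e=[24,14,-18] → ·
  covered (3 px):
    · · · · · · ·
    · · · · · · ·
    · · · · · · ·
    · · · · · · █
    · · · · · · ·
    · · · · · · ·
    · · · · █ · ·
    · · · · · · ·
    · · · █ · · ·
    · · · · · · ·
    · · · · · · ·
    · · · · · · ·
T3:
  2·area = 20
  edge (14, 6)→(4, 20): d=(-10,14) right/bottom  bias=-1
  edge (4, 20)→(9, 11): d=(5,-9) top-left  bias=+0
  edge (9, 11)→(14, 6): d=(5,-5) top-left  bias=+0
    (6,3)@(13, 7): e=[4,16,0] → █  [on edge]
    (5,4)@(11, 9): e=[12,8,0] → █  [on edge]
    (6,4)@(13, 9): e=[-16,26,10] → ·
    (4,5)@(9, 11): e=[20,0,0] → █  [on edge]
    (5,5)@(11, 11): e=[-8,18,10] → ·
    (3,6)@(7, 13): e=[28,-8,0] → ·  [on edge]
    (4,6)@(9, 13): e=[0,10,10] → ·  [on edge]
    (2,7)@(5, 15): e=[36,-16,0] → ·  [on edge]
    (3,7)@(7, 15): e=[8,2,10] → █
    (4,7)@(9, 15): e=[-20,20,20] → ·
    (1,8)@(3, 17): e=[44,-24,0] → ·  [on edge]
    (3,8)@(7, 17): e=[-12,12,20] → ·
    (0,9)@(1, 19): e=[52,-32,0] → ·  [on edge]
  covered (4 px):
    · · · · · · ·
    · · · · · · ·
    · · · · · · ·
    · · · · · · █
    · · · · · █ ·
    · · · · █ · ·
    · · · · · · ·
    · · · █ · · ·
    · · · · · · ·
    · · · · · · ·
    · · · · · · ·
    · · · · · · ·
T4:
  2·area = 40  (B↔C swapped to make it positive)
  edge (8, 2)→(8, 22): d=(0,20) right/bottom  bias=-1
  edge (8, 22)→(6, 0): d=(-2,-22) top-left  bias=+0
  edge (6, 0)→(8, 2): d=(2,2) right/bottom  bias=-1
    (3,0)@(7, 1): e=[20,20,0] → ·  [on edge]
    (3,1)@(7, 3): e=[20,16,4] → █
    (4,1)@(9, 3): e=[-20,60,0] → ·  [on edge]
    (3,2)@(7, 5): e=[20,12,8] → █
    (4,2)@(9, 5): e=[-20,56,4] → ·
    (5,2)@(11, 5): e=[-60,100,0] → ·  [on edge]
    (3,3)@(7, 7): e=[20,8,12] → █
    (4,3)@(9, 7): e=[-20,52,8] → ·
    (6,3)@(13, 7): e=[-100,140,0] → ·  [on edge]
    (3,4)@(7, 9): e=[20,4,16] → █
    (4,4)@(9, 9): e=[-20,48,12] → ·
    (3,5)@(7, 11): e=[20,0,20] → █  [on edge]
  covered (5 px):
    · · · · · · ·
    · · · █ · · ·
    · · · █ · · ·
    · · · █ · · ·
    · · · █ · · ·
    · · · █ · · ·
    · · · · · · ·
    · · · · · · ·
    · · · · · · ·
    · · · · · · ·
    · · · · · · ·
    · · · · · · ·

Result: 16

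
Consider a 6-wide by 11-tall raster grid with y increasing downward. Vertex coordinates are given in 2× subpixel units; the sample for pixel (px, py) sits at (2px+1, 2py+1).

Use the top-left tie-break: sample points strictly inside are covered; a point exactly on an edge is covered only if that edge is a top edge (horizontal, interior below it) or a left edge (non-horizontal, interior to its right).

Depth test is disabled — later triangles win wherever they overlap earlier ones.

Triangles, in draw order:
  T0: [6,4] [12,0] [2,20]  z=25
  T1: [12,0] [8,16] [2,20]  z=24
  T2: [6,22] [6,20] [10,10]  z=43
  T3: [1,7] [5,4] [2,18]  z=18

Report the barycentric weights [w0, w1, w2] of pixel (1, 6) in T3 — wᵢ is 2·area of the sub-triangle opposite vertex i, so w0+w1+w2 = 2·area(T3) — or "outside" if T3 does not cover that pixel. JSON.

T0:
  2·area = 80
  edge (6, 4)→(12, 0): d=(6,-4) top-left  bias=+0
  edge (12, 0)→(2, 20): d=(-10,20) right/bottom  bias=-1
  edge (2, 20)→(6, 4): d=(4,-16) top-left  bias=+0
    (5,0)@(11, 1): e=[2,10,68] → #
    (4,1)@(9, 3): e=[6,30,44] → #
    (5,1)@(11, 3): e=[14,-10,76] → ·
    (3,2)@(7, 5): e=[10,50,20] → #
    (5,2)@(11, 5): e=[26,-30,84] → ·
    (3,3)@(7, 7): e=[22,30,28] → #
    (4,3)@(9, 7): e=[30,-10,60] → ·
    (2,4)@(5, 9): e=[26,50,4] → #
    (4,4)@(9, 9): e=[42,-30,68] → ·
    (2,5)@(5, 11): e=[38,30,12] → #
    (3,5)@(7, 11): e=[46,-10,44] → ·
    (2,6)@(5, 13): e=[50,10,20] → #
  covered (10 px):
    · · · · · #
    · · · · # ·
    · · · # # ·
    · · · # · ·
    · · # # · ·
    · · # · · ·
    · · # · · ·
    · · · · · ·
    · # · · · ·
    · · · · · ·
    · · · · · ·
T1:
  2·area = 80
  edge (12, 0)→(8, 16): d=(-4,16) right/bottom  bias=-1
  edge (8, 16)→(2, 20): d=(-6,4) right/bottom  bias=-1
  edge (2, 20)→(12, 0): d=(10,-20) top-left  bias=+0
    (5,1)@(11, 3): e=[4,66,10] → #
    (5,2)@(11, 5): e=[-4,54,30] → ·
    (4,3)@(9, 7): e=[20,50,10] → #
    (5,3)@(11, 7): e=[-12,42,50] → ·
    (4,4)@(9, 9): e=[12,38,30] → #
    (5,4)@(11, 9): e=[-20,30,70] → ·
    (3,5)@(7, 11): e=[36,34,10] → #
    (5,5)@(11, 11): e=[-28,18,90] → ·
    (3,6)@(7, 13): e=[28,22,30] → #
    (4,6)@(9, 13): e=[-4,14,70] → ·
    (2,7)@(5, 15): e=[52,18,10] → #
    (4,7)@(9, 15): e=[-12,2,90] → ·
  covered (10 px):
    · · · · · ·
    · · · · · #
    · · · · · ·
    · · · · # ·
    · · · · # ·
    · · · # # ·
    · · · # · ·
    · · # # · ·
    · · # · · ·
    · # · · · ·
    · · · · · ·
T2:
  2·area = 8
  edge (6, 22)→(6, 20): d=(0,-2) top-left  bias=+0
  edge (6, 20)→(10, 10): d=(4,-10) top-left  bias=+0
  edge (10, 10)→(6, 22): d=(-4,12) right/bottom  bias=-1
    (5,3)@(11, 7): e=[10,-2,0] → ·  [on edge]
    (4,6)@(9, 13): e=[6,2,0] → ·  [on edge]
    (3,9)@(7, 19): e=[2,6,0] → ·  [on edge]
  covered (0 px):
    · · · · · ·
    · · · · · ·
    · · · · · ·
    · · · · · ·
    · · · · · ·
    · · · · · ·
    · · · · · ·
    · · · · · ·
    · · · · · ·
    · · · · · ·
    · · · · · ·
T3:
  2·area = 47
  edge (1, 7)→(5, 4): d=(4,-3) top-left  bias=+0
  edge (5, 4)→(2, 18): d=(-3,14) right/bottom  bias=-1
  edge (2, 18)→(1, 7): d=(-1,-11) top-left  bias=+0
    (4,0)@(9, 1): e=[0,-47,94] → ·  [on edge]
    (0,3)@(1, 7): e=[0,47,0] → #  [on edge]
    (1,3)@(3, 7): e=[6,19,22] → #
    (2,3)@(5, 7): e=[12,-9,44] → ·
    (0,4)@(1, 9): e=[8,41,-2] → ·
    (1,4)@(3, 9): e=[14,13,20] → #
    (2,4)@(5, 9): e=[20,-15,42] → ·
    (1,5)@(3, 11): e=[22,7,18] → #
    (2,5)@(5, 11): e=[28,-21,40] → ·
    (1,6)@(3, 13): e=[30,1,16] → #
    (2,6)@(5, 13): e=[36,-27,38] → ·
    (1,7)@(3, 15): e=[38,-5,14] → ·
  covered (5 px):
    · · · · · ·
    · · · · · ·
    · · · · · ·
    # # · · · ·
    · # · · · ·
    · # · · · ·
    · # · · · ·
    · · · · · ·
    · · · · · ·
    · · · · · ·
    · · · · · ·

Result: [1,16,30]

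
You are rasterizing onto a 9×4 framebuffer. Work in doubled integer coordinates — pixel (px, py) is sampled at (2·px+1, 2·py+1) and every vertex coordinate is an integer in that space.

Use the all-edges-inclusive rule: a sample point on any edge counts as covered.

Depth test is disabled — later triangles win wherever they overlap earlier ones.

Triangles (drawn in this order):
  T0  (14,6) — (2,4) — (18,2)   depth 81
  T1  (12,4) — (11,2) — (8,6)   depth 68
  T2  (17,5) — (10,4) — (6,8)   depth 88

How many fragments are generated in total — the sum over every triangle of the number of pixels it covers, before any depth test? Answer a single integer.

T0:
  2·area = 56
  edge (14, 6)→(2, 4): d=(-12,-2) inclusive
  edge (2, 4)→(18, 2): d=(16,-2) inclusive
  edge (18, 2)→(14, 6): d=(-4,4) inclusive
    (5,1)@(11, 3): e=[30,2,24] → X
    (6,1)@(13, 3): e=[34,6,16] → X
    (7,1)@(15, 3): e=[38,10,8] → X
    (8,1)@(17, 3): e=[42,14,0] → X  [on edge]
    (4,2)@(9, 5): e=[2,30,24] → X
    (7,2)@(15, 5): e=[14,42,0] → X  [on edge]
    (8,2)@(17, 5): e=[18,46,-8] → .
    (4,3)@(9, 7): e=[-22,62,16] → .
    (5,3)@(11, 7): e=[-18,66,8] → .
    (6,3)@(13, 7): e=[-14,70,0] → .  [on edge]
    (7,3)@(15, 7): e=[-10,74,-8] → .
  covered (8 px):
    . . . . . . . . .
    . . . . . X X X X
    . . . . X X X X .
    . . . . . . . . .
T1:
  2·area = 10  (B↔C swapped to make it positive)
  edge (12, 4)→(8, 6): d=(-4,2) inclusive
  edge (8, 6)→(11, 2): d=(3,-4) inclusive
  edge (11, 2)→(12, 4): d=(1,2) inclusive
    (5,1)@(11, 3): e=[6,3,1] → X
    (6,1)@(13, 3): e=[2,11,-3] → .
    (4,2)@(9, 5): e=[2,1,7] → X
    (5,2)@(11, 5): e=[-2,9,3] → .
    (4,3)@(9, 7): e=[-6,7,9] → .
  covered (2 px):
    . . . . . . . . .
    . . . . . X . . .
    . . . . X . . . .
    . . . . . . . . .
T2:
  2·area = 32  (B↔C swapped to make it positive)
  edge (17, 5)→(6, 8): d=(-11,3) inclusive
  edge (6, 8)→(10, 4): d=(4,-4) inclusive
  edge (10, 4)→(17, 5): d=(7,1) inclusive
    (6,0)@(13, 1): e=[56,0,-24] → .  [on edge]
    (1,1)@(3, 3): e=[64,-32,0] → .  [on edge]
    (5,1)@(11, 3): e=[40,0,-8] → .  [on edge]
    (4,2)@(9, 5): e=[24,0,8] → X  [on edge]
    (5,2)@(11, 5): e=[18,8,6] → X
    (6,2)@(13, 5): e=[12,16,4] → X
    (7,2)@(15, 5): e=[6,24,2] → X
    (8,2)@(17, 5): e=[0,32,0] → X  [on edge]
    (3,3)@(7, 7): e=[8,0,24] → X  [on edge]
    (5,3)@(11, 7): e=[-4,16,20] → .
    (6,3)@(13, 7): e=[-10,24,18] → .
    (7,3)@(15, 7): e=[-16,32,16] → .
  covered (7 px):
    . . . . . . . . .
    . . . . . . . . .
    . . . . X X X X X
    . . . X X . . . .

Result: 17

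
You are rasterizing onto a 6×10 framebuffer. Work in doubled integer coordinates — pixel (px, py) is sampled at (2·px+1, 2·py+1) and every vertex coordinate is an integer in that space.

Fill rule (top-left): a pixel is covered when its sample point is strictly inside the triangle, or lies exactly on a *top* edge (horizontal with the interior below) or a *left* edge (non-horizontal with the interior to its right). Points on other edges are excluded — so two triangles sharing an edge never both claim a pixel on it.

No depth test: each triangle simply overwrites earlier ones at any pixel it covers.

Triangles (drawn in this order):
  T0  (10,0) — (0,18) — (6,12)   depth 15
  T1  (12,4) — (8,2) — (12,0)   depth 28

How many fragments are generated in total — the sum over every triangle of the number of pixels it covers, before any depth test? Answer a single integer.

T0:
  2·area = 48  (B↔C swapped to make it positive)
  edge (10, 0)→(6, 12): d=(-4,12) right/bottom  bias=-1
  edge (6, 12)→(0, 18): d=(-6,6) right/bottom  bias=-1
  edge (0, 18)→(10, 0): d=(10,-18) top-left  bias=+0
    (4,1)@(9, 3): e=[0,36,12] → .  [on edge]
    (3,3)@(7, 7): e=[8,24,16] → X
    (4,3)@(9, 7): e=[-16,12,52] → .
    (5,3)@(11, 7): e=[-40,0,88] → .  [on edge]
    (2,4)@(5, 9): e=[24,24,0] → X  [on edge]
    (3,4)@(7, 9): e=[0,12,36] → .  [on edge]
    (4,4)@(9, 9): e=[-24,0,72] → .  [on edge]
    (2,5)@(5, 11): e=[16,12,20] → X
    (3,5)@(7, 11): e=[-8,0,56] → .  [on edge]
    (1,6)@(3, 13): e=[32,12,4] → X
    (2,6)@(5, 13): e=[8,0,40] → .  [on edge]
    (1,7)@(3, 15): e=[24,0,24] → .  [on edge]
    (2,7)@(5, 15): e=[0,-12,60] → .  [on edge]
    (0,8)@(1, 17): e=[40,0,8] → .  [on edge]
  covered (4 px):
    . . . . . .
    . . . . . .
    . . . . . .
    . . . X . .
    . . X . . .
    . . X . . .
    . X . . . .
    . . . . . .
    . . . . . .
    . . . . . .
T1:
  2·area = 16
  edge (12, 4)→(8, 2): d=(-4,-2) top-left  bias=+0
  edge (8, 2)→(12, 0): d=(4,-2) top-left  bias=+0
  edge (12, 0)→(12, 4): d=(0,4) right/bottom  bias=-1
    (5,0)@(11, 1): e=[10,2,4] → X
    (5,1)@(11, 3): e=[2,10,4] → X
    (5,2)@(11, 5): e=[-6,18,4] → .
  covered (2 px):
    . . . . . X
    . . . . . X
    . . . . . .
    . . . . . .
    . . . . . .
    . . . . . .
    . . . . . .
    . . . . . .
    . . . . . .
    . . . . . .

Final: 6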